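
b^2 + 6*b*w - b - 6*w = (b - 1)*(b + 6*w)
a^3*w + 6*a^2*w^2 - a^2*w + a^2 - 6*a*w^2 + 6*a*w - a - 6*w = (a - 1)*(a + 6*w)*(a*w + 1)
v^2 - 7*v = v*(v - 7)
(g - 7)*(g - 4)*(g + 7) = g^3 - 4*g^2 - 49*g + 196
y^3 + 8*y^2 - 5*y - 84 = (y - 3)*(y + 4)*(y + 7)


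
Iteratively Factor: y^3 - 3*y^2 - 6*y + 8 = (y - 1)*(y^2 - 2*y - 8) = (y - 1)*(y + 2)*(y - 4)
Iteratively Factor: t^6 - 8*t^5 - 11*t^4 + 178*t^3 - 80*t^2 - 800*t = (t - 5)*(t^5 - 3*t^4 - 26*t^3 + 48*t^2 + 160*t) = t*(t - 5)*(t^4 - 3*t^3 - 26*t^2 + 48*t + 160) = t*(t - 5)*(t + 2)*(t^3 - 5*t^2 - 16*t + 80) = t*(t - 5)^2*(t + 2)*(t^2 - 16) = t*(t - 5)^2*(t - 4)*(t + 2)*(t + 4)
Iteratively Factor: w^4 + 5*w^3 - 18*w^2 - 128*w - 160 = (w - 5)*(w^3 + 10*w^2 + 32*w + 32) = (w - 5)*(w + 4)*(w^2 + 6*w + 8) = (w - 5)*(w + 2)*(w + 4)*(w + 4)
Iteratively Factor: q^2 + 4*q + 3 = (q + 3)*(q + 1)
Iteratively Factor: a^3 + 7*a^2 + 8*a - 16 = (a + 4)*(a^2 + 3*a - 4) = (a + 4)^2*(a - 1)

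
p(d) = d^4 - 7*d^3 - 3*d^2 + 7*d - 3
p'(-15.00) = -18128.00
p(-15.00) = 73467.00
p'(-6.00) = -1577.00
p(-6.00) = 2655.00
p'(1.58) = -39.13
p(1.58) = -20.81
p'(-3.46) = -389.33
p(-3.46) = 370.14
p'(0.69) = -5.82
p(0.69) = -1.67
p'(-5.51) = -1266.64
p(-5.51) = 1960.07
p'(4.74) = -67.27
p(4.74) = -277.90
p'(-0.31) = 6.72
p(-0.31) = -5.24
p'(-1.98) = -94.50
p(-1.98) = 41.09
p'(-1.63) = -56.34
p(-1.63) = 14.99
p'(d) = 4*d^3 - 21*d^2 - 6*d + 7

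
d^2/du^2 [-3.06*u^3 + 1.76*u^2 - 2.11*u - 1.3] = 3.52 - 18.36*u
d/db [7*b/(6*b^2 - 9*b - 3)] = 7*(-2*b^2 - 1)/(3*(4*b^4 - 12*b^3 + 5*b^2 + 6*b + 1))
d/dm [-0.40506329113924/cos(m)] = -0.40506329113924*sin(m)/cos(m)^2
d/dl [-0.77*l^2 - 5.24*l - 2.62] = -1.54*l - 5.24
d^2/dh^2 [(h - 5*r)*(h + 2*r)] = 2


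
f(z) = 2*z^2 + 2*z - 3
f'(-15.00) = -58.00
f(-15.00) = 417.00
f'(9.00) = 38.00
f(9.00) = 177.00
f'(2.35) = 11.40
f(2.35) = 12.74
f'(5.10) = 22.40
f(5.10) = 59.22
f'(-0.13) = 1.48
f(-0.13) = -3.23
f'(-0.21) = 1.16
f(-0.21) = -3.33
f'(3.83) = 17.32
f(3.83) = 34.00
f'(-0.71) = -0.84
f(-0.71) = -3.41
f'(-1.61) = -4.44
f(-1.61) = -1.04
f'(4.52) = 20.08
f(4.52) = 46.90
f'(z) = 4*z + 2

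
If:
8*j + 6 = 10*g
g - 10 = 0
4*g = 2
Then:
No Solution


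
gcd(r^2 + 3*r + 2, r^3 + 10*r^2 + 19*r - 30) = 1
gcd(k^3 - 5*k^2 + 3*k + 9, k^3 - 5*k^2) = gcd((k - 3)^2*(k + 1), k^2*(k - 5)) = 1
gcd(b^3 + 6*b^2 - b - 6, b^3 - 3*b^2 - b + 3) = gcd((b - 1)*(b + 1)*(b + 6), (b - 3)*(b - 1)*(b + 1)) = b^2 - 1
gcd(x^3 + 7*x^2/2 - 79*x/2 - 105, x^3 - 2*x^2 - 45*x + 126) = x^2 + x - 42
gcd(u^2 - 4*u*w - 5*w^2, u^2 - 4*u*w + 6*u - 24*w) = 1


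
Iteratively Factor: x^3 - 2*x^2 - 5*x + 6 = (x + 2)*(x^2 - 4*x + 3) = (x - 3)*(x + 2)*(x - 1)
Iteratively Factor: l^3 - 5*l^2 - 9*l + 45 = (l - 5)*(l^2 - 9) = (l - 5)*(l - 3)*(l + 3)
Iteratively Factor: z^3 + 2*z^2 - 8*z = (z + 4)*(z^2 - 2*z) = (z - 2)*(z + 4)*(z)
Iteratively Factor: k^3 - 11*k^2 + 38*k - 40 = (k - 2)*(k^2 - 9*k + 20) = (k - 4)*(k - 2)*(k - 5)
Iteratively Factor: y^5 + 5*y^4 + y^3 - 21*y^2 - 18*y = (y + 3)*(y^4 + 2*y^3 - 5*y^2 - 6*y) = (y + 3)^2*(y^3 - y^2 - 2*y) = (y + 1)*(y + 3)^2*(y^2 - 2*y) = (y - 2)*(y + 1)*(y + 3)^2*(y)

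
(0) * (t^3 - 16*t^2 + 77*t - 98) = 0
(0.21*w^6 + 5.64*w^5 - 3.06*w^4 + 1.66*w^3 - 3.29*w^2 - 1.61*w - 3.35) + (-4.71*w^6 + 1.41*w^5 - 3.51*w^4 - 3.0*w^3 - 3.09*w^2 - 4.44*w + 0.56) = -4.5*w^6 + 7.05*w^5 - 6.57*w^4 - 1.34*w^3 - 6.38*w^2 - 6.05*w - 2.79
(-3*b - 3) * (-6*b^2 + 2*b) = 18*b^3 + 12*b^2 - 6*b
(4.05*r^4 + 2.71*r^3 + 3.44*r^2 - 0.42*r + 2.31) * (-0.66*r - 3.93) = -2.673*r^5 - 17.7051*r^4 - 12.9207*r^3 - 13.242*r^2 + 0.126*r - 9.0783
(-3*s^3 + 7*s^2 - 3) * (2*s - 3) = -6*s^4 + 23*s^3 - 21*s^2 - 6*s + 9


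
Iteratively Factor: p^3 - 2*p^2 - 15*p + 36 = (p - 3)*(p^2 + p - 12) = (p - 3)^2*(p + 4)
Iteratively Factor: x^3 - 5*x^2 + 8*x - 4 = (x - 2)*(x^2 - 3*x + 2) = (x - 2)^2*(x - 1)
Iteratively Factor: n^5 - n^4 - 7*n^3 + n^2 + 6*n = (n + 1)*(n^4 - 2*n^3 - 5*n^2 + 6*n) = (n - 1)*(n + 1)*(n^3 - n^2 - 6*n) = (n - 1)*(n + 1)*(n + 2)*(n^2 - 3*n) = (n - 3)*(n - 1)*(n + 1)*(n + 2)*(n)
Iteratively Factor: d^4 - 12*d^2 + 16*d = (d - 2)*(d^3 + 2*d^2 - 8*d) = (d - 2)*(d + 4)*(d^2 - 2*d) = (d - 2)^2*(d + 4)*(d)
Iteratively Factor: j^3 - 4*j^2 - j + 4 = (j + 1)*(j^2 - 5*j + 4) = (j - 4)*(j + 1)*(j - 1)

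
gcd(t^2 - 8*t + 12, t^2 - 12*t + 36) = t - 6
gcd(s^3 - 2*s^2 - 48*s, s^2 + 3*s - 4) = 1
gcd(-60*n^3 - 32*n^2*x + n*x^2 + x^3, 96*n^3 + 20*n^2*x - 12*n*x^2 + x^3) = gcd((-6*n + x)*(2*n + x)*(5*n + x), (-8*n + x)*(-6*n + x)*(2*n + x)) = -12*n^2 - 4*n*x + x^2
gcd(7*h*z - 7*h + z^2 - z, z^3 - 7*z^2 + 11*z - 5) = z - 1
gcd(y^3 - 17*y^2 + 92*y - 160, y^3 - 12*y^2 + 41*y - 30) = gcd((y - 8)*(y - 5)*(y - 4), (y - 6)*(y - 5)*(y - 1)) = y - 5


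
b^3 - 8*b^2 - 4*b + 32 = (b - 8)*(b - 2)*(b + 2)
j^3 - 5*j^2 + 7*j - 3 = (j - 3)*(j - 1)^2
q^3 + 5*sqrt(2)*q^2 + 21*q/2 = q*(q + 3*sqrt(2)/2)*(q + 7*sqrt(2)/2)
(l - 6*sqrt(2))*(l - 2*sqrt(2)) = l^2 - 8*sqrt(2)*l + 24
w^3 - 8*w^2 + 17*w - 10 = (w - 5)*(w - 2)*(w - 1)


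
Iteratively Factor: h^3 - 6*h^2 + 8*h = (h - 4)*(h^2 - 2*h) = (h - 4)*(h - 2)*(h)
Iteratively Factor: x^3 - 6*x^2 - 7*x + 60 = (x - 5)*(x^2 - x - 12) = (x - 5)*(x - 4)*(x + 3)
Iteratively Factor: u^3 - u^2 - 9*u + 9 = (u - 1)*(u^2 - 9) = (u - 1)*(u + 3)*(u - 3)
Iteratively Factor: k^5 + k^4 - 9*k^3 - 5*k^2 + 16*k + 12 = (k + 1)*(k^4 - 9*k^2 + 4*k + 12) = (k - 2)*(k + 1)*(k^3 + 2*k^2 - 5*k - 6) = (k - 2)^2*(k + 1)*(k^2 + 4*k + 3) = (k - 2)^2*(k + 1)^2*(k + 3)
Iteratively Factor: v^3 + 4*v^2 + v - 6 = (v + 3)*(v^2 + v - 2) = (v - 1)*(v + 3)*(v + 2)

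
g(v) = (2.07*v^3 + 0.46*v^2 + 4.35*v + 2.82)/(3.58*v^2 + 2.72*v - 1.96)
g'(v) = (-7.16*v - 2.72)*(2.07*v^3 + 0.46*v^2 + 4.35*v + 2.82)/(3.58*v^2 + 2.72*v - 1.96)^2 + (6.21*v^2 + 0.92*v + 4.35)/(3.58*v^2 + 2.72*v - 1.96)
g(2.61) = 1.83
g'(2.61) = 0.33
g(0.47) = 47.44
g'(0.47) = -2586.49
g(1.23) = 1.87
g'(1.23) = -0.98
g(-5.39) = -3.79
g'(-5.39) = 0.50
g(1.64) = 1.68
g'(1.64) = -0.14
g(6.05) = 3.47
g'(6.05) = 0.53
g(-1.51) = -4.69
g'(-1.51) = -9.94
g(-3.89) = -3.10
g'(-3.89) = 0.41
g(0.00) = -1.44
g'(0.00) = -4.22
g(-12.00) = -7.40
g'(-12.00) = 0.56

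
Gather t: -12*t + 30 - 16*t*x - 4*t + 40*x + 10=t*(-16*x - 16) + 40*x + 40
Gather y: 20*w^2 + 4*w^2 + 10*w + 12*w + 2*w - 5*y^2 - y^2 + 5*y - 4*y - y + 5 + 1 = 24*w^2 + 24*w - 6*y^2 + 6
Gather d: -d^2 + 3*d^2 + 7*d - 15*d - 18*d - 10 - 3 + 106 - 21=2*d^2 - 26*d + 72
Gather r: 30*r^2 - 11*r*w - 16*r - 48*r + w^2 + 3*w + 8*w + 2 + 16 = 30*r^2 + r*(-11*w - 64) + w^2 + 11*w + 18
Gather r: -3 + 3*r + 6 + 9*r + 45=12*r + 48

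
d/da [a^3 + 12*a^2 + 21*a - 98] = 3*a^2 + 24*a + 21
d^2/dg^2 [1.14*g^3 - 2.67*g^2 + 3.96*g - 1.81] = 6.84*g - 5.34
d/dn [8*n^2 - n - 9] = 16*n - 1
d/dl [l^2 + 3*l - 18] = 2*l + 3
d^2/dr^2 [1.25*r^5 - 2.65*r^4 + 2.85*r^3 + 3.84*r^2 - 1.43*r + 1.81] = 25.0*r^3 - 31.8*r^2 + 17.1*r + 7.68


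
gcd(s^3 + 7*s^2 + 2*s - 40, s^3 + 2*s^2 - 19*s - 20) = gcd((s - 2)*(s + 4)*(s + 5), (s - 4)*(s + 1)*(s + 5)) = s + 5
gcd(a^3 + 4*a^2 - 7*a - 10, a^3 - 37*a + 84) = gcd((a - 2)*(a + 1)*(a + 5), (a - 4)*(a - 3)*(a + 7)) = 1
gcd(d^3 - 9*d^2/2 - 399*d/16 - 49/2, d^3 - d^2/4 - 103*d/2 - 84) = d^2 - 25*d/4 - 14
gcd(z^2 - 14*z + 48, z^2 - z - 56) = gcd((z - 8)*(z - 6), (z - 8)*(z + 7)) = z - 8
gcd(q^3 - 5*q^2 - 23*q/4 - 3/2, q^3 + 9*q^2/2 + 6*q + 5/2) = 1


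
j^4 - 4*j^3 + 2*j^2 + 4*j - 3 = (j - 3)*(j - 1)^2*(j + 1)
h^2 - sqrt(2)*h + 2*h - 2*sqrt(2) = (h + 2)*(h - sqrt(2))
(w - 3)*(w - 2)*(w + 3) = w^3 - 2*w^2 - 9*w + 18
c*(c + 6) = c^2 + 6*c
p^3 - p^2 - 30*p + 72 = (p - 4)*(p - 3)*(p + 6)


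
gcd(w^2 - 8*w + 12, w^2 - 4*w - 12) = w - 6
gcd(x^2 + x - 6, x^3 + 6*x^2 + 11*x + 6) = x + 3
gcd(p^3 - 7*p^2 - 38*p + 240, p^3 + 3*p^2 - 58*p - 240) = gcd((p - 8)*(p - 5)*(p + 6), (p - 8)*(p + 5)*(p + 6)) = p^2 - 2*p - 48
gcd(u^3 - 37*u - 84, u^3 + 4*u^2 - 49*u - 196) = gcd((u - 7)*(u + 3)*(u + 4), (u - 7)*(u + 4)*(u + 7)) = u^2 - 3*u - 28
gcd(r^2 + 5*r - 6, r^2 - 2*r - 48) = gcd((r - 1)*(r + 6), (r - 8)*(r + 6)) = r + 6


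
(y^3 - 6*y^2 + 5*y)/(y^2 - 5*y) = y - 1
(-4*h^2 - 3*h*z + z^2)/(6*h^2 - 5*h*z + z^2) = (-4*h^2 - 3*h*z + z^2)/(6*h^2 - 5*h*z + z^2)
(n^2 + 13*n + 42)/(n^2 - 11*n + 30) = (n^2 + 13*n + 42)/(n^2 - 11*n + 30)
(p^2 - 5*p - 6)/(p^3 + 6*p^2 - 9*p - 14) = (p - 6)/(p^2 + 5*p - 14)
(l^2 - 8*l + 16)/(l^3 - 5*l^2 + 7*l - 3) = (l^2 - 8*l + 16)/(l^3 - 5*l^2 + 7*l - 3)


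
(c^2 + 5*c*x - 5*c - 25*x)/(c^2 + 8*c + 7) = (c^2 + 5*c*x - 5*c - 25*x)/(c^2 + 8*c + 7)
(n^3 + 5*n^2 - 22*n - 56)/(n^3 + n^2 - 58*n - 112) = (n - 4)/(n - 8)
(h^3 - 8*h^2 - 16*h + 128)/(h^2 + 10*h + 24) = (h^2 - 12*h + 32)/(h + 6)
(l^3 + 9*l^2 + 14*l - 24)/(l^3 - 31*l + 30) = (l + 4)/(l - 5)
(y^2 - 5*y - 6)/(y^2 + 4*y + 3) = (y - 6)/(y + 3)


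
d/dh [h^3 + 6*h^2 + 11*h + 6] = 3*h^2 + 12*h + 11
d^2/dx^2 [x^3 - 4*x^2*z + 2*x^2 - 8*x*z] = 6*x - 8*z + 4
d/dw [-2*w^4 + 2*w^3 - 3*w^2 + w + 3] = -8*w^3 + 6*w^2 - 6*w + 1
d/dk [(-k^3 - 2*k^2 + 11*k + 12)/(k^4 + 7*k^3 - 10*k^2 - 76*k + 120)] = (k^5 + 6*k^4 + 3*k^3 - 44*k^2 - 438*k - 1116)/(k^7 + 16*k^6 + 61*k^5 - 170*k^4 - 1064*k^3 + 1072*k^2 + 5520*k - 7200)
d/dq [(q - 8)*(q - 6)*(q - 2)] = 3*q^2 - 32*q + 76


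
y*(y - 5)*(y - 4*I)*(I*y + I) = I*y^4 + 4*y^3 - 4*I*y^3 - 16*y^2 - 5*I*y^2 - 20*y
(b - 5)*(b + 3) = b^2 - 2*b - 15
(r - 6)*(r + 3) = r^2 - 3*r - 18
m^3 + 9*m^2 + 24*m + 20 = (m + 2)^2*(m + 5)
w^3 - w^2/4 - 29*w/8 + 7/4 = (w - 7/4)*(w - 1/2)*(w + 2)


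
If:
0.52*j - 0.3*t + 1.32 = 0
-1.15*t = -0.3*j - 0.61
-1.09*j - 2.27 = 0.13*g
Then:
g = 4.57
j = -2.63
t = -0.16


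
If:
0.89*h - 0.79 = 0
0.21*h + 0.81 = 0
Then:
No Solution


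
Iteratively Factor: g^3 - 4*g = (g)*(g^2 - 4) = g*(g - 2)*(g + 2)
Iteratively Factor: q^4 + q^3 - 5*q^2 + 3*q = (q + 3)*(q^3 - 2*q^2 + q) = (q - 1)*(q + 3)*(q^2 - q) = (q - 1)^2*(q + 3)*(q)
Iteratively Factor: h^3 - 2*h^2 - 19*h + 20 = (h - 5)*(h^2 + 3*h - 4) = (h - 5)*(h - 1)*(h + 4)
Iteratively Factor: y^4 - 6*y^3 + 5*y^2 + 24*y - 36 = (y - 2)*(y^3 - 4*y^2 - 3*y + 18) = (y - 3)*(y - 2)*(y^2 - y - 6) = (y - 3)^2*(y - 2)*(y + 2)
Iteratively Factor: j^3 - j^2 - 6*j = (j + 2)*(j^2 - 3*j) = j*(j + 2)*(j - 3)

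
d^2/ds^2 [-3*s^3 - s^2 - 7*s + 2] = -18*s - 2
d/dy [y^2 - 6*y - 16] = 2*y - 6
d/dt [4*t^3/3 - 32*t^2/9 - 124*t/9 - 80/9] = 4*t^2 - 64*t/9 - 124/9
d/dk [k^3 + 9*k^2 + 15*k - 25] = 3*k^2 + 18*k + 15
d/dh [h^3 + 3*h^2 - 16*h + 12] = 3*h^2 + 6*h - 16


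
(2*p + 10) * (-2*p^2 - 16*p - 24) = -4*p^3 - 52*p^2 - 208*p - 240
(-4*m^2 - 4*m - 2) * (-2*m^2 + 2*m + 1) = 8*m^4 - 8*m^2 - 8*m - 2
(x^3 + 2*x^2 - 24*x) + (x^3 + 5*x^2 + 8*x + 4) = 2*x^3 + 7*x^2 - 16*x + 4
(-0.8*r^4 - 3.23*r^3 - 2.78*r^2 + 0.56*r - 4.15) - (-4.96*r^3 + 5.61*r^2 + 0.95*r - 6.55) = -0.8*r^4 + 1.73*r^3 - 8.39*r^2 - 0.39*r + 2.4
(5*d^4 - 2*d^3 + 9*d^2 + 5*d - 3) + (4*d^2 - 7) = 5*d^4 - 2*d^3 + 13*d^2 + 5*d - 10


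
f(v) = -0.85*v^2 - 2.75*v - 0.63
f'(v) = -1.7*v - 2.75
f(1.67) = -7.59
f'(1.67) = -5.59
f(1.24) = -5.35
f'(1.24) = -4.86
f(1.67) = -7.59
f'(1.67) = -5.59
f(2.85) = -15.37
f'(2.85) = -7.60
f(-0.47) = 0.47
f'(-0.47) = -1.95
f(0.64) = -2.74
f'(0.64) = -3.84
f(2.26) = -11.19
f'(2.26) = -6.59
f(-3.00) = -0.03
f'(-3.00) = 2.35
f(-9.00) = -44.73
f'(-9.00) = 12.55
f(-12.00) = -90.03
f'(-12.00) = 17.65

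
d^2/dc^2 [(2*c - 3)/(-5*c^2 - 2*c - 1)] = 2*(-4*(2*c - 3)*(5*c + 1)^2 + (30*c - 11)*(5*c^2 + 2*c + 1))/(5*c^2 + 2*c + 1)^3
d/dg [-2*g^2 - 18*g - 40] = -4*g - 18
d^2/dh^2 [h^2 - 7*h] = 2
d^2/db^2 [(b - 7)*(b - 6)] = 2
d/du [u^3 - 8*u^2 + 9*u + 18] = 3*u^2 - 16*u + 9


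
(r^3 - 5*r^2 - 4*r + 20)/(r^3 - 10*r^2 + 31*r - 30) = (r + 2)/(r - 3)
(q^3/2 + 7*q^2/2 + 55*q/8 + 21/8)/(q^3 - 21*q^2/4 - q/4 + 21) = (4*q^3 + 28*q^2 + 55*q + 21)/(2*(4*q^3 - 21*q^2 - q + 84))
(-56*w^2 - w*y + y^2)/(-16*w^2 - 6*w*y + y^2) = (7*w + y)/(2*w + y)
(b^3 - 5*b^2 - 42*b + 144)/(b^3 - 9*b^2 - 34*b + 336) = (b - 3)/(b - 7)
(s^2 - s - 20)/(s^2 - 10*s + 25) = (s + 4)/(s - 5)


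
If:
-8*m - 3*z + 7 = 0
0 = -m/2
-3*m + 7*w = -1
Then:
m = 0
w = -1/7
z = 7/3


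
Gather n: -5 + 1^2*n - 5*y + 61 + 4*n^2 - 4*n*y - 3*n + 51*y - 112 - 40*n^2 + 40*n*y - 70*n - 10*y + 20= -36*n^2 + n*(36*y - 72) + 36*y - 36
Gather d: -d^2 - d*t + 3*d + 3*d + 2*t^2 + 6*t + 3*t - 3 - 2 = -d^2 + d*(6 - t) + 2*t^2 + 9*t - 5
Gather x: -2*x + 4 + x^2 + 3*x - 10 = x^2 + x - 6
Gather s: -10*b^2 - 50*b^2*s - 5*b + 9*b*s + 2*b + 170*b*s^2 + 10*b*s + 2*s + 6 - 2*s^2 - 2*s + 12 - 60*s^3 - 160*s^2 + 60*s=-10*b^2 - 3*b - 60*s^3 + s^2*(170*b - 162) + s*(-50*b^2 + 19*b + 60) + 18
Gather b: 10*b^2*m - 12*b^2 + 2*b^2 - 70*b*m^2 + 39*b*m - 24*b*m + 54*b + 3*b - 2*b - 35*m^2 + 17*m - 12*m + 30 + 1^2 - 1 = b^2*(10*m - 10) + b*(-70*m^2 + 15*m + 55) - 35*m^2 + 5*m + 30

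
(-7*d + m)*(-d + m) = 7*d^2 - 8*d*m + m^2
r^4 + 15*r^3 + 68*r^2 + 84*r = r*(r + 2)*(r + 6)*(r + 7)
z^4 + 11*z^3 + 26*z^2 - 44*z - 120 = (z - 2)*(z + 2)*(z + 5)*(z + 6)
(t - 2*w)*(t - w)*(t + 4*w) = t^3 + t^2*w - 10*t*w^2 + 8*w^3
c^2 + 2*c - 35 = (c - 5)*(c + 7)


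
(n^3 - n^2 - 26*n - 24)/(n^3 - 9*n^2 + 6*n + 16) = (n^2 - 2*n - 24)/(n^2 - 10*n + 16)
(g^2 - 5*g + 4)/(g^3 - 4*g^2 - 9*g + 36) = (g - 1)/(g^2 - 9)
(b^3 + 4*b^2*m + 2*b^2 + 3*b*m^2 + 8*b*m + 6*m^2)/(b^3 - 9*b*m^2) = (b^2 + b*m + 2*b + 2*m)/(b*(b - 3*m))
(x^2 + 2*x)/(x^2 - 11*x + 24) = x*(x + 2)/(x^2 - 11*x + 24)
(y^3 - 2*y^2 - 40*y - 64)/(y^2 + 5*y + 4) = (y^2 - 6*y - 16)/(y + 1)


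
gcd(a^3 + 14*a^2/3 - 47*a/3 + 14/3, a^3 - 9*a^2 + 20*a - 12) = a - 2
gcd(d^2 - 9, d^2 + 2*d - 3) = d + 3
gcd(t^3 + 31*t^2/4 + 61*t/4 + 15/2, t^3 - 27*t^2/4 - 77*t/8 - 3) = t + 3/4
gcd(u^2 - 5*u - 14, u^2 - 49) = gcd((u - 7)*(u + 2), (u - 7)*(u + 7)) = u - 7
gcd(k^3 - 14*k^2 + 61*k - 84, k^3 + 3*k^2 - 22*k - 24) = k - 4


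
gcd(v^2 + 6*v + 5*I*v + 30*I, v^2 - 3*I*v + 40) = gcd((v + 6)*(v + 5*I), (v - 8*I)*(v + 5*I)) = v + 5*I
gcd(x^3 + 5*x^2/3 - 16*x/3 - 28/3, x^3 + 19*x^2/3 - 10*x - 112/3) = x + 2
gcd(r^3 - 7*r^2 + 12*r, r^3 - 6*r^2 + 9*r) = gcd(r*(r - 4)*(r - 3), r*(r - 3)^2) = r^2 - 3*r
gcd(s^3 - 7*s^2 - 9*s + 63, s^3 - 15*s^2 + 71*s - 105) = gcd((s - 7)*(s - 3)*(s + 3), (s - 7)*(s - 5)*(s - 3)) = s^2 - 10*s + 21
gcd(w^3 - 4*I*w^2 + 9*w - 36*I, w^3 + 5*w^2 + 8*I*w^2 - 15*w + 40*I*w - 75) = w + 3*I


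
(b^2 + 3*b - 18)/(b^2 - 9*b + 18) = (b + 6)/(b - 6)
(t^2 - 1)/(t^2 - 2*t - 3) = (t - 1)/(t - 3)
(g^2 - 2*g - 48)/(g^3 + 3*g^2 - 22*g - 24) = (g - 8)/(g^2 - 3*g - 4)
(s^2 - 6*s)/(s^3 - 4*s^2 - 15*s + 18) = s/(s^2 + 2*s - 3)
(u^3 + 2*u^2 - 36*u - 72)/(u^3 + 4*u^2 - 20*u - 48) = (u - 6)/(u - 4)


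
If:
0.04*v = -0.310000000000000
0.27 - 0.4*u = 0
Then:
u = 0.68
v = -7.75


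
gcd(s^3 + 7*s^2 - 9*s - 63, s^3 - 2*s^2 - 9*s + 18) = s^2 - 9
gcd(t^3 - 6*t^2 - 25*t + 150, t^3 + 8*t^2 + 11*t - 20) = t + 5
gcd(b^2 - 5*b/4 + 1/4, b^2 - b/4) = b - 1/4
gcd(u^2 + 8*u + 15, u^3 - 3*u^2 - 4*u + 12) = 1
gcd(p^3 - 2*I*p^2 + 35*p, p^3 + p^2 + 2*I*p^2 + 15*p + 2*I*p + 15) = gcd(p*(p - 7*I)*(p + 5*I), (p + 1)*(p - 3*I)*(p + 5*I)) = p + 5*I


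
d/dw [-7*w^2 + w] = 1 - 14*w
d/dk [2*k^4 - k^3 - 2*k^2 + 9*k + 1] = 8*k^3 - 3*k^2 - 4*k + 9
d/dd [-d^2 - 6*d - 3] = -2*d - 6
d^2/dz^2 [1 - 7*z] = 0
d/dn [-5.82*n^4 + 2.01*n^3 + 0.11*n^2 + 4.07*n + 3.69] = -23.28*n^3 + 6.03*n^2 + 0.22*n + 4.07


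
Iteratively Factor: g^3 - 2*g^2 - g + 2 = (g - 1)*(g^2 - g - 2) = (g - 1)*(g + 1)*(g - 2)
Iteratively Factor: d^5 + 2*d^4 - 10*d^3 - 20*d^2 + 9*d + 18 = (d - 3)*(d^4 + 5*d^3 + 5*d^2 - 5*d - 6) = (d - 3)*(d + 2)*(d^3 + 3*d^2 - d - 3) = (d - 3)*(d - 1)*(d + 2)*(d^2 + 4*d + 3) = (d - 3)*(d - 1)*(d + 2)*(d + 3)*(d + 1)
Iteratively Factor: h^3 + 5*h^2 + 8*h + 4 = (h + 2)*(h^2 + 3*h + 2) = (h + 1)*(h + 2)*(h + 2)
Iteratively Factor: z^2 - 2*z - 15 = (z + 3)*(z - 5)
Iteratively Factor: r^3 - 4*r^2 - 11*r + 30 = (r - 2)*(r^2 - 2*r - 15) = (r - 5)*(r - 2)*(r + 3)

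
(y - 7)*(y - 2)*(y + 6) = y^3 - 3*y^2 - 40*y + 84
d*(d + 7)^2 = d^3 + 14*d^2 + 49*d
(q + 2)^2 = q^2 + 4*q + 4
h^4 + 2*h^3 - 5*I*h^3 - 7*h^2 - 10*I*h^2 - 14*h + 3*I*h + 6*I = (h + 2)*(h - 3*I)*(h - I)^2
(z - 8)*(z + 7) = z^2 - z - 56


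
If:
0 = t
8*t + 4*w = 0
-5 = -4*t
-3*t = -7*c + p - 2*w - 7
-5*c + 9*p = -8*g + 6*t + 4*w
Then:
No Solution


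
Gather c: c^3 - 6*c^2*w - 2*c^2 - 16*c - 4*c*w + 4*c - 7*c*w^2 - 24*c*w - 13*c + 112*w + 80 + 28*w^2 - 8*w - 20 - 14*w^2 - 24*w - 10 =c^3 + c^2*(-6*w - 2) + c*(-7*w^2 - 28*w - 25) + 14*w^2 + 80*w + 50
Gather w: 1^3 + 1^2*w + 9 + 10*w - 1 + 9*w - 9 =20*w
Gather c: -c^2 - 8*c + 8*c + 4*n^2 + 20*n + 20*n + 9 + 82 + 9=-c^2 + 4*n^2 + 40*n + 100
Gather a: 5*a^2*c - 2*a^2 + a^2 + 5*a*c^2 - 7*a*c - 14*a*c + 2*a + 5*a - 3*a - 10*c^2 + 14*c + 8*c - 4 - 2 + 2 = a^2*(5*c - 1) + a*(5*c^2 - 21*c + 4) - 10*c^2 + 22*c - 4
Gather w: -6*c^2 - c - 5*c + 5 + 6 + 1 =-6*c^2 - 6*c + 12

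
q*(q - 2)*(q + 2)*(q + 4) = q^4 + 4*q^3 - 4*q^2 - 16*q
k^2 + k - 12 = (k - 3)*(k + 4)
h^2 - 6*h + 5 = (h - 5)*(h - 1)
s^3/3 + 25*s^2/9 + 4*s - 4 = (s/3 + 1)*(s - 2/3)*(s + 6)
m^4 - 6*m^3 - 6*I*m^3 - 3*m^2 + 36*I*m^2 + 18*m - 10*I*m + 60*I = (m - 6)*(m - 5*I)*(m - 2*I)*(m + I)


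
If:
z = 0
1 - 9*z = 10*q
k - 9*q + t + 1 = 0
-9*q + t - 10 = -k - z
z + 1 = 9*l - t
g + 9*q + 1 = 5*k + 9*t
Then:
No Solution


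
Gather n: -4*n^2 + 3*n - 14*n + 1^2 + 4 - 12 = -4*n^2 - 11*n - 7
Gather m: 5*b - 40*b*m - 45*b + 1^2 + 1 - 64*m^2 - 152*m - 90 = -40*b - 64*m^2 + m*(-40*b - 152) - 88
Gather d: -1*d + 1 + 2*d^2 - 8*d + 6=2*d^2 - 9*d + 7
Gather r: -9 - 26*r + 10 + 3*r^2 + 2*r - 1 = 3*r^2 - 24*r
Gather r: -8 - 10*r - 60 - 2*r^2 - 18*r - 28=-2*r^2 - 28*r - 96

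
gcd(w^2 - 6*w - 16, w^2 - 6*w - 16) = w^2 - 6*w - 16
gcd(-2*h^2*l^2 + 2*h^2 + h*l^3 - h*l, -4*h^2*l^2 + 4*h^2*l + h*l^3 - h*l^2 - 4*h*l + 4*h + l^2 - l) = l - 1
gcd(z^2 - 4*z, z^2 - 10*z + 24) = z - 4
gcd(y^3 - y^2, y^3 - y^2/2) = y^2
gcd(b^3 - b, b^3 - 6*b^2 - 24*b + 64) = 1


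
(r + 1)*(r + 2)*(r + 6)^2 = r^4 + 15*r^3 + 74*r^2 + 132*r + 72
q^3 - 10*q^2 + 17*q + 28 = (q - 7)*(q - 4)*(q + 1)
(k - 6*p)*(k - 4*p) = k^2 - 10*k*p + 24*p^2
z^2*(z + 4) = z^3 + 4*z^2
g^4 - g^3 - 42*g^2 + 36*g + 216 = (g - 6)*(g - 3)*(g + 2)*(g + 6)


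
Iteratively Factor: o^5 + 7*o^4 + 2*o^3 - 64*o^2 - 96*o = (o + 2)*(o^4 + 5*o^3 - 8*o^2 - 48*o) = (o - 3)*(o + 2)*(o^3 + 8*o^2 + 16*o) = (o - 3)*(o + 2)*(o + 4)*(o^2 + 4*o) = (o - 3)*(o + 2)*(o + 4)^2*(o)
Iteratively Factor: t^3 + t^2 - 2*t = (t + 2)*(t^2 - t) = (t - 1)*(t + 2)*(t)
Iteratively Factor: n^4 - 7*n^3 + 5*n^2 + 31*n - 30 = (n - 1)*(n^3 - 6*n^2 - n + 30) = (n - 5)*(n - 1)*(n^2 - n - 6) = (n - 5)*(n - 1)*(n + 2)*(n - 3)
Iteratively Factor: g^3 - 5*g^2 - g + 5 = (g - 1)*(g^2 - 4*g - 5) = (g - 5)*(g - 1)*(g + 1)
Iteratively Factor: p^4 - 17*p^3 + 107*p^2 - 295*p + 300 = (p - 5)*(p^3 - 12*p^2 + 47*p - 60) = (p - 5)*(p - 3)*(p^2 - 9*p + 20) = (p - 5)^2*(p - 3)*(p - 4)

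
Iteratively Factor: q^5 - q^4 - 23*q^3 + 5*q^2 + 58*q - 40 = (q - 1)*(q^4 - 23*q^2 - 18*q + 40) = (q - 1)*(q + 2)*(q^3 - 2*q^2 - 19*q + 20) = (q - 1)^2*(q + 2)*(q^2 - q - 20) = (q - 5)*(q - 1)^2*(q + 2)*(q + 4)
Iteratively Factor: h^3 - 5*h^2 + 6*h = (h - 3)*(h^2 - 2*h) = h*(h - 3)*(h - 2)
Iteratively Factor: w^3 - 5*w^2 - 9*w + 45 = (w + 3)*(w^2 - 8*w + 15) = (w - 5)*(w + 3)*(w - 3)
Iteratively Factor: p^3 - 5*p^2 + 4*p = (p - 4)*(p^2 - p) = p*(p - 4)*(p - 1)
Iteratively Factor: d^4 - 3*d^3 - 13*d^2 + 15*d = (d - 5)*(d^3 + 2*d^2 - 3*d) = (d - 5)*(d - 1)*(d^2 + 3*d) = (d - 5)*(d - 1)*(d + 3)*(d)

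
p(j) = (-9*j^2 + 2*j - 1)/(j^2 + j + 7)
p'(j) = (2 - 18*j)/(j^2 + j + 7) + (-2*j - 1)*(-9*j^2 + 2*j - 1)/(j^2 + j + 7)^2 = (-11*j^2 - 124*j + 15)/(j^4 + 2*j^3 + 15*j^2 + 14*j + 49)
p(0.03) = -0.13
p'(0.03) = 0.23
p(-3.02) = -6.80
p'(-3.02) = 1.68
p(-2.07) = -4.74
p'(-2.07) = 2.64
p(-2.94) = -6.67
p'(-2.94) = 1.76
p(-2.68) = -6.17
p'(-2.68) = 2.03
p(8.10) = -7.13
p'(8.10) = -0.26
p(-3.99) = -8.04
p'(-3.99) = 0.93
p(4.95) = -5.81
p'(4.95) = -0.65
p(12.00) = -7.81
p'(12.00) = -0.12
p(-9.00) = -9.47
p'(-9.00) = 0.04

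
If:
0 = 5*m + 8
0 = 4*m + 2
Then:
No Solution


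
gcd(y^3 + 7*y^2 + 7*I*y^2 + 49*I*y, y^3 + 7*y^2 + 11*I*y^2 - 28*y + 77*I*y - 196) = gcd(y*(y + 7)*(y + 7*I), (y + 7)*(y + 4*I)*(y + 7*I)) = y^2 + y*(7 + 7*I) + 49*I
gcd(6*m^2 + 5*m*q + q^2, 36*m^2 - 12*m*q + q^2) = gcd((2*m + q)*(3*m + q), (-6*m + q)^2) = 1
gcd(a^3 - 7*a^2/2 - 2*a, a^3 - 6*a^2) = a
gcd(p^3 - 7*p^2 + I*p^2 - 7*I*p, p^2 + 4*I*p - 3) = p + I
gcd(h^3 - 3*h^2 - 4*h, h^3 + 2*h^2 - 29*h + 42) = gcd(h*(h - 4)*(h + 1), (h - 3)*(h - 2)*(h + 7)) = 1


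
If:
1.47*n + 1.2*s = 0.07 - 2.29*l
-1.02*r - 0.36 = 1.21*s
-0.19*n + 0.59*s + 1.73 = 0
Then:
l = -2.51735233279706*s - 5.81429556423811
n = 3.10526315789474*s + 9.10526315789474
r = -1.18627450980392*s - 0.352941176470588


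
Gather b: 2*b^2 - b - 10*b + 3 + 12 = 2*b^2 - 11*b + 15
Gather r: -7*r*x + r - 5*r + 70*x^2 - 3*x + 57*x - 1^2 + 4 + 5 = r*(-7*x - 4) + 70*x^2 + 54*x + 8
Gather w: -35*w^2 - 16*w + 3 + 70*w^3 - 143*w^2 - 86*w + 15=70*w^3 - 178*w^2 - 102*w + 18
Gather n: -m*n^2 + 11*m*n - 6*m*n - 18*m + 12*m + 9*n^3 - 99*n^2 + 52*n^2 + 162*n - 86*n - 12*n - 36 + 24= -6*m + 9*n^3 + n^2*(-m - 47) + n*(5*m + 64) - 12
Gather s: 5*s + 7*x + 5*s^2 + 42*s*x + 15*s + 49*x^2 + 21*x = 5*s^2 + s*(42*x + 20) + 49*x^2 + 28*x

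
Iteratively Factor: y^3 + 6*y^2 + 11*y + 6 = (y + 1)*(y^2 + 5*y + 6) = (y + 1)*(y + 2)*(y + 3)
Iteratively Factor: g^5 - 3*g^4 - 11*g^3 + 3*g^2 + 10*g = (g - 5)*(g^4 + 2*g^3 - g^2 - 2*g) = (g - 5)*(g - 1)*(g^3 + 3*g^2 + 2*g) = g*(g - 5)*(g - 1)*(g^2 + 3*g + 2) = g*(g - 5)*(g - 1)*(g + 2)*(g + 1)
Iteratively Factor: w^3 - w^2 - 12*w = (w)*(w^2 - w - 12) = w*(w - 4)*(w + 3)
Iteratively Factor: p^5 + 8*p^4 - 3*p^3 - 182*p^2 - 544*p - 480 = (p - 5)*(p^4 + 13*p^3 + 62*p^2 + 128*p + 96) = (p - 5)*(p + 4)*(p^3 + 9*p^2 + 26*p + 24) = (p - 5)*(p + 2)*(p + 4)*(p^2 + 7*p + 12) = (p - 5)*(p + 2)*(p + 3)*(p + 4)*(p + 4)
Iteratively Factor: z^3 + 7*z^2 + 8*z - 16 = (z + 4)*(z^2 + 3*z - 4) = (z + 4)^2*(z - 1)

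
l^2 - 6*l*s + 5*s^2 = (l - 5*s)*(l - s)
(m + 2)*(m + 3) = m^2 + 5*m + 6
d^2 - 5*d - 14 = (d - 7)*(d + 2)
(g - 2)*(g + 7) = g^2 + 5*g - 14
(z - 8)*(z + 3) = z^2 - 5*z - 24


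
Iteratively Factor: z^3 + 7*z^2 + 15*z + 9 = (z + 3)*(z^2 + 4*z + 3) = (z + 3)^2*(z + 1)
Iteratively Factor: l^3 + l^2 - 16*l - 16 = (l + 1)*(l^2 - 16) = (l + 1)*(l + 4)*(l - 4)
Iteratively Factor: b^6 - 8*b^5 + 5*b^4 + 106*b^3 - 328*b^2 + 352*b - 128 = (b - 2)*(b^5 - 6*b^4 - 7*b^3 + 92*b^2 - 144*b + 64) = (b - 4)*(b - 2)*(b^4 - 2*b^3 - 15*b^2 + 32*b - 16) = (b - 4)*(b - 2)*(b - 1)*(b^3 - b^2 - 16*b + 16) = (b - 4)*(b - 2)*(b - 1)*(b + 4)*(b^2 - 5*b + 4) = (b - 4)^2*(b - 2)*(b - 1)*(b + 4)*(b - 1)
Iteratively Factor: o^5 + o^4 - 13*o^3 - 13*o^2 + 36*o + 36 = (o + 3)*(o^4 - 2*o^3 - 7*o^2 + 8*o + 12) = (o - 2)*(o + 3)*(o^3 - 7*o - 6) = (o - 2)*(o + 2)*(o + 3)*(o^2 - 2*o - 3) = (o - 2)*(o + 1)*(o + 2)*(o + 3)*(o - 3)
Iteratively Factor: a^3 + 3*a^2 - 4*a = (a + 4)*(a^2 - a) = a*(a + 4)*(a - 1)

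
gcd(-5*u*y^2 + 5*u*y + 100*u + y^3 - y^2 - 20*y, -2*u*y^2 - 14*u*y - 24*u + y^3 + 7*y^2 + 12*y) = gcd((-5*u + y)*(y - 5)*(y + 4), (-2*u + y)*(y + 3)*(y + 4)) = y + 4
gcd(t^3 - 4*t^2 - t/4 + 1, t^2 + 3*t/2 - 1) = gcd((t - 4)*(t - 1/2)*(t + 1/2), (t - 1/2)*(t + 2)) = t - 1/2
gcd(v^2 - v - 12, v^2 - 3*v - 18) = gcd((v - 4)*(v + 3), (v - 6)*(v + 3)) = v + 3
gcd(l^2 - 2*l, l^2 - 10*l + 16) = l - 2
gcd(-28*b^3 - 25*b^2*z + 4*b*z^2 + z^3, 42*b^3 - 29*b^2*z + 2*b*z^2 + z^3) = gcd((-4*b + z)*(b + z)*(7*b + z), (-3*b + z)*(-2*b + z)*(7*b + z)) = 7*b + z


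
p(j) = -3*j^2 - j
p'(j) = -6*j - 1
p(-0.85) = -1.32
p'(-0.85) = 4.10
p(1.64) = -9.71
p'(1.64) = -10.84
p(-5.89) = -98.19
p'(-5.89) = 34.34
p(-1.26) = -3.50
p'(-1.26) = 6.56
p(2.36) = -19.07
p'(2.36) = -15.16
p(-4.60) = -58.88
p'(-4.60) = 26.60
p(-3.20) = -27.52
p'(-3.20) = 18.20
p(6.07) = -116.60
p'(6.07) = -37.42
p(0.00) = 0.00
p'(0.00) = -1.00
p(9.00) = -252.00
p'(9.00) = -55.00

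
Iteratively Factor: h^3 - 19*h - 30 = (h + 2)*(h^2 - 2*h - 15) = (h + 2)*(h + 3)*(h - 5)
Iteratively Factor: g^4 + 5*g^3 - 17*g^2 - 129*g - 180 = (g - 5)*(g^3 + 10*g^2 + 33*g + 36) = (g - 5)*(g + 3)*(g^2 + 7*g + 12) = (g - 5)*(g + 3)*(g + 4)*(g + 3)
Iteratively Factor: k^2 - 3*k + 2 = (k - 1)*(k - 2)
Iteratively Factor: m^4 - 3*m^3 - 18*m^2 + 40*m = (m)*(m^3 - 3*m^2 - 18*m + 40) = m*(m - 2)*(m^2 - m - 20) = m*(m - 5)*(m - 2)*(m + 4)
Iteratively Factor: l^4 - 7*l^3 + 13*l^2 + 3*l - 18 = (l + 1)*(l^3 - 8*l^2 + 21*l - 18) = (l - 3)*(l + 1)*(l^2 - 5*l + 6) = (l - 3)^2*(l + 1)*(l - 2)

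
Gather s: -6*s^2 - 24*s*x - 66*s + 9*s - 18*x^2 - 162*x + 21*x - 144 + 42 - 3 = -6*s^2 + s*(-24*x - 57) - 18*x^2 - 141*x - 105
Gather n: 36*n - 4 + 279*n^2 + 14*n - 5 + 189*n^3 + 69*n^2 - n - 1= 189*n^3 + 348*n^2 + 49*n - 10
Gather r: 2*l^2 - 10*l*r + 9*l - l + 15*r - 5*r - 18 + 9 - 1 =2*l^2 + 8*l + r*(10 - 10*l) - 10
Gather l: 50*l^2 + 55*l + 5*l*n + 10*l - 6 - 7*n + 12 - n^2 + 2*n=50*l^2 + l*(5*n + 65) - n^2 - 5*n + 6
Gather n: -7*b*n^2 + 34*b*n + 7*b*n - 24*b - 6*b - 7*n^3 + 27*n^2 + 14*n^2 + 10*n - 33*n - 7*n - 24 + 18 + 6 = -30*b - 7*n^3 + n^2*(41 - 7*b) + n*(41*b - 30)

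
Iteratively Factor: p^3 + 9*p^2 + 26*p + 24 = (p + 4)*(p^2 + 5*p + 6) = (p + 3)*(p + 4)*(p + 2)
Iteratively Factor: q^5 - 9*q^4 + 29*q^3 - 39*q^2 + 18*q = (q - 3)*(q^4 - 6*q^3 + 11*q^2 - 6*q) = (q - 3)*(q - 2)*(q^3 - 4*q^2 + 3*q) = (q - 3)*(q - 2)*(q - 1)*(q^2 - 3*q) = (q - 3)^2*(q - 2)*(q - 1)*(q)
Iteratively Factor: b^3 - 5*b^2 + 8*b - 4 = (b - 1)*(b^2 - 4*b + 4) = (b - 2)*(b - 1)*(b - 2)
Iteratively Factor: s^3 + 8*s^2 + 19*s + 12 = (s + 4)*(s^2 + 4*s + 3) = (s + 3)*(s + 4)*(s + 1)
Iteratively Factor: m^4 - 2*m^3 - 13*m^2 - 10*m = (m - 5)*(m^3 + 3*m^2 + 2*m) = (m - 5)*(m + 2)*(m^2 + m) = (m - 5)*(m + 1)*(m + 2)*(m)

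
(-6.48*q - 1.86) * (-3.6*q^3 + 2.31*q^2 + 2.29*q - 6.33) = 23.328*q^4 - 8.2728*q^3 - 19.1358*q^2 + 36.759*q + 11.7738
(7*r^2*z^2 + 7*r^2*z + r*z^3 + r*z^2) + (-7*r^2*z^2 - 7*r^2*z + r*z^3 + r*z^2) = 2*r*z^3 + 2*r*z^2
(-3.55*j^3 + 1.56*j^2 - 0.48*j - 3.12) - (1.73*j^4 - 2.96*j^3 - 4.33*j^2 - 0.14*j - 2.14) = -1.73*j^4 - 0.59*j^3 + 5.89*j^2 - 0.34*j - 0.98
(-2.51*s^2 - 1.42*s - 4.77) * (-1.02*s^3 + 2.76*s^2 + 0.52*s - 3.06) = 2.5602*s^5 - 5.4792*s^4 - 0.359*s^3 - 6.223*s^2 + 1.8648*s + 14.5962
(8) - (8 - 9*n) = 9*n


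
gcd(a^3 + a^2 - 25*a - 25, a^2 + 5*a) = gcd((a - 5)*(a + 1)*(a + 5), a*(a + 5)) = a + 5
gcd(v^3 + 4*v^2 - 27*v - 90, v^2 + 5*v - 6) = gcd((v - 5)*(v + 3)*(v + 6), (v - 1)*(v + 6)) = v + 6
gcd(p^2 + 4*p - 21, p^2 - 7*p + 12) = p - 3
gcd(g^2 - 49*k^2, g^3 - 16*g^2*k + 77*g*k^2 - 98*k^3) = g - 7*k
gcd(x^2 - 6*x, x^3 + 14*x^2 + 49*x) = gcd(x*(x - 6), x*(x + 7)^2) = x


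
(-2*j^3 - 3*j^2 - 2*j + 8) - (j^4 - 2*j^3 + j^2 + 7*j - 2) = -j^4 - 4*j^2 - 9*j + 10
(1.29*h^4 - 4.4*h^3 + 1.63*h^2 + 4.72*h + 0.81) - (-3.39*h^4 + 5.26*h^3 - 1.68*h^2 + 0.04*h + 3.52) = 4.68*h^4 - 9.66*h^3 + 3.31*h^2 + 4.68*h - 2.71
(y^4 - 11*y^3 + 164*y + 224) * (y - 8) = y^5 - 19*y^4 + 88*y^3 + 164*y^2 - 1088*y - 1792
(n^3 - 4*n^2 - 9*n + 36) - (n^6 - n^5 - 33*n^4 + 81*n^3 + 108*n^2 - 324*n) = -n^6 + n^5 + 33*n^4 - 80*n^3 - 112*n^2 + 315*n + 36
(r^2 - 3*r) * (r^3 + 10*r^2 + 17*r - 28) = r^5 + 7*r^4 - 13*r^3 - 79*r^2 + 84*r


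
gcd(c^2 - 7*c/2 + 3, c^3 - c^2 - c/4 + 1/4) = 1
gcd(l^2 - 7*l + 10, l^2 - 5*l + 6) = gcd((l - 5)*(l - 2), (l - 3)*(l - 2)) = l - 2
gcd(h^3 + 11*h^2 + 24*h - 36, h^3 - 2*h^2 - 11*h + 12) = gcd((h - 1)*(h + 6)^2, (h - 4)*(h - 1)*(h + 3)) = h - 1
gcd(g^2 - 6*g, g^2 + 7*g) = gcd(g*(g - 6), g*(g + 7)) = g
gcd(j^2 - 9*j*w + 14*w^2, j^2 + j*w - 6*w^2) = -j + 2*w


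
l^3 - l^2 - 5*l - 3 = (l - 3)*(l + 1)^2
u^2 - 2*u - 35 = (u - 7)*(u + 5)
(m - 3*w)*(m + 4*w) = m^2 + m*w - 12*w^2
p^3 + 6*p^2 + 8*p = p*(p + 2)*(p + 4)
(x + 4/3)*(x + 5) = x^2 + 19*x/3 + 20/3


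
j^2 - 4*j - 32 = (j - 8)*(j + 4)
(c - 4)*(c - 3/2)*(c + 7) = c^3 + 3*c^2/2 - 65*c/2 + 42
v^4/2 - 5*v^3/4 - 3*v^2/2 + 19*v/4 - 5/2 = (v/2 + 1)*(v - 5/2)*(v - 1)^2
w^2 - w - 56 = (w - 8)*(w + 7)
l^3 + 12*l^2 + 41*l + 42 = (l + 2)*(l + 3)*(l + 7)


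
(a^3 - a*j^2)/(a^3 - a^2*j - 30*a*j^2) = (-a^2 + j^2)/(-a^2 + a*j + 30*j^2)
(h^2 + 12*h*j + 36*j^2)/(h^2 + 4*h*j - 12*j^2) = (h + 6*j)/(h - 2*j)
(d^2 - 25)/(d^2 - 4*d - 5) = (d + 5)/(d + 1)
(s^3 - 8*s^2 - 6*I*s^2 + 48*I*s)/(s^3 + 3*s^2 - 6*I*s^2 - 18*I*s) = (s - 8)/(s + 3)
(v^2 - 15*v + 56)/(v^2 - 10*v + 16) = (v - 7)/(v - 2)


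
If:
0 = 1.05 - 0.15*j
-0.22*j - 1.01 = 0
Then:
No Solution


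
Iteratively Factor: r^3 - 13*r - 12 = (r - 4)*(r^2 + 4*r + 3) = (r - 4)*(r + 1)*(r + 3)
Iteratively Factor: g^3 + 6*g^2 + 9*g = (g + 3)*(g^2 + 3*g) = g*(g + 3)*(g + 3)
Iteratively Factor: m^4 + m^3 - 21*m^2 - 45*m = (m + 3)*(m^3 - 2*m^2 - 15*m) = m*(m + 3)*(m^2 - 2*m - 15) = m*(m + 3)^2*(m - 5)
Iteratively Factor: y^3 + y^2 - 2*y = (y + 2)*(y^2 - y) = y*(y + 2)*(y - 1)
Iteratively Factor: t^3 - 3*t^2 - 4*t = (t + 1)*(t^2 - 4*t) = t*(t + 1)*(t - 4)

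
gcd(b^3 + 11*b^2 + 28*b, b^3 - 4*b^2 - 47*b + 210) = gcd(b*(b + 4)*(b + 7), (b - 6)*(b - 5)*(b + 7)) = b + 7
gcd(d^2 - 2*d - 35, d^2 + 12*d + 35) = d + 5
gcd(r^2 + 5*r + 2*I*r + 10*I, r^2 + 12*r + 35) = r + 5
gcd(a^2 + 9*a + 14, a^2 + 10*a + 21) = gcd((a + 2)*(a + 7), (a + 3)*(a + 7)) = a + 7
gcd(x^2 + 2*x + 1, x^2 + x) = x + 1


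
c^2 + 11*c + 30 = (c + 5)*(c + 6)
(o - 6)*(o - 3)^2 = o^3 - 12*o^2 + 45*o - 54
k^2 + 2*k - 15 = (k - 3)*(k + 5)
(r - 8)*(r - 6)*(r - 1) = r^3 - 15*r^2 + 62*r - 48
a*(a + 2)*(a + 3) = a^3 + 5*a^2 + 6*a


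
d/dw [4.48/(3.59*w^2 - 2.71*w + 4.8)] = (12.1408 - 32.1664*w)/(3.59*w^2 - 2.71*w + 4.8)^2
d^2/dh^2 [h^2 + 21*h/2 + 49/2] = 2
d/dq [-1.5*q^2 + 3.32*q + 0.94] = 3.32 - 3.0*q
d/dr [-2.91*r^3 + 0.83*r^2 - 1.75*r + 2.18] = -8.73*r^2 + 1.66*r - 1.75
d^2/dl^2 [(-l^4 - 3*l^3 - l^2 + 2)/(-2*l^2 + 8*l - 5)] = 2*(4*l^6 - 48*l^5 + 222*l^4 - 142*l^3 - 264*l^2 + 321*l - 83)/(8*l^6 - 96*l^5 + 444*l^4 - 992*l^3 + 1110*l^2 - 600*l + 125)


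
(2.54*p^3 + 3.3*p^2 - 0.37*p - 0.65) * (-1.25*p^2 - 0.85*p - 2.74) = -3.175*p^5 - 6.284*p^4 - 9.3021*p^3 - 7.915*p^2 + 1.5663*p + 1.781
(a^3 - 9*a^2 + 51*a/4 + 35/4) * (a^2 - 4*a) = a^5 - 13*a^4 + 195*a^3/4 - 169*a^2/4 - 35*a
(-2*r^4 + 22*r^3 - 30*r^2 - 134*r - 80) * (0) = 0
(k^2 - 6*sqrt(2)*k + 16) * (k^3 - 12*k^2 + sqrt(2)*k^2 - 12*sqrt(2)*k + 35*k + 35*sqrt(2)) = k^5 - 12*k^4 - 5*sqrt(2)*k^4 + 39*k^3 + 60*sqrt(2)*k^3 - 159*sqrt(2)*k^2 - 48*k^2 - 192*sqrt(2)*k + 140*k + 560*sqrt(2)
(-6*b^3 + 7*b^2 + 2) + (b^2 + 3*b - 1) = -6*b^3 + 8*b^2 + 3*b + 1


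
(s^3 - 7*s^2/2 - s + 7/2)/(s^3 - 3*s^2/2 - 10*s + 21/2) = (s + 1)/(s + 3)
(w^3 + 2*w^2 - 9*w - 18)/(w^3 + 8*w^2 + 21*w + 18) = (w - 3)/(w + 3)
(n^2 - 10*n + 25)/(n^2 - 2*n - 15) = (n - 5)/(n + 3)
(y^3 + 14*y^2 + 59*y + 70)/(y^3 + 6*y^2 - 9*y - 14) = (y^2 + 7*y + 10)/(y^2 - y - 2)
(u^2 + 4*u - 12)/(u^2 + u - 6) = (u + 6)/(u + 3)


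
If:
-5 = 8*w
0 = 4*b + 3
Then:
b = -3/4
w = -5/8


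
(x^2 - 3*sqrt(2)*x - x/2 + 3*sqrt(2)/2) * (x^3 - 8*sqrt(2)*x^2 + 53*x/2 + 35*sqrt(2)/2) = x^5 - 11*sqrt(2)*x^4 - x^4/2 + 11*sqrt(2)*x^3/2 + 149*x^3/2 - 62*sqrt(2)*x^2 - 149*x^2/4 - 105*x + 31*sqrt(2)*x + 105/2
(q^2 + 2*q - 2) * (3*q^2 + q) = 3*q^4 + 7*q^3 - 4*q^2 - 2*q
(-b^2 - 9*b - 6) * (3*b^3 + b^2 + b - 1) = -3*b^5 - 28*b^4 - 28*b^3 - 14*b^2 + 3*b + 6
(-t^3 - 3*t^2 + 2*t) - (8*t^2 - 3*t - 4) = -t^3 - 11*t^2 + 5*t + 4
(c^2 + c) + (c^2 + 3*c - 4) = 2*c^2 + 4*c - 4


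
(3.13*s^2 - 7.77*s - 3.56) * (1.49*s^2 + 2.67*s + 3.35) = 4.6637*s^4 - 3.2202*s^3 - 15.5648*s^2 - 35.5347*s - 11.926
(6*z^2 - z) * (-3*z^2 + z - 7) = -18*z^4 + 9*z^3 - 43*z^2 + 7*z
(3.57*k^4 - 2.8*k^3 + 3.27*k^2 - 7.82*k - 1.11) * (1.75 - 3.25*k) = -11.6025*k^5 + 15.3475*k^4 - 15.5275*k^3 + 31.1375*k^2 - 10.0775*k - 1.9425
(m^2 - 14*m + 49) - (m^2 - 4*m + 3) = 46 - 10*m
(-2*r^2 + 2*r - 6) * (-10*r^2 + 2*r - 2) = 20*r^4 - 24*r^3 + 68*r^2 - 16*r + 12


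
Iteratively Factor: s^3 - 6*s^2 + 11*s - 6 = (s - 1)*(s^2 - 5*s + 6) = (s - 3)*(s - 1)*(s - 2)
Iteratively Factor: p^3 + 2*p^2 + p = (p)*(p^2 + 2*p + 1) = p*(p + 1)*(p + 1)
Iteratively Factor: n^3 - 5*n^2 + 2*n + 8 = (n - 4)*(n^2 - n - 2) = (n - 4)*(n + 1)*(n - 2)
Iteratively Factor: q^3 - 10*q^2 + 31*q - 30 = (q - 5)*(q^2 - 5*q + 6) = (q - 5)*(q - 3)*(q - 2)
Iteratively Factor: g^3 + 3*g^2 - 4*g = (g - 1)*(g^2 + 4*g) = g*(g - 1)*(g + 4)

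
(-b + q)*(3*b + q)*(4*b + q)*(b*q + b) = -12*b^4*q - 12*b^4 + 5*b^3*q^2 + 5*b^3*q + 6*b^2*q^3 + 6*b^2*q^2 + b*q^4 + b*q^3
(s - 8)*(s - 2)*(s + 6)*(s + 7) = s^4 + 3*s^3 - 72*s^2 - 212*s + 672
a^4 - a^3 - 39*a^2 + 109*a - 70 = (a - 5)*(a - 2)*(a - 1)*(a + 7)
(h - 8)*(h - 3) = h^2 - 11*h + 24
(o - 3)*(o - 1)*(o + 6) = o^3 + 2*o^2 - 21*o + 18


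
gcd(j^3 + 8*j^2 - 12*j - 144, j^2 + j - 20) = j - 4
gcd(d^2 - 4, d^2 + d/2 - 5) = d - 2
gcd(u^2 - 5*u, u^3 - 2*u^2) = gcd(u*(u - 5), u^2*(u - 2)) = u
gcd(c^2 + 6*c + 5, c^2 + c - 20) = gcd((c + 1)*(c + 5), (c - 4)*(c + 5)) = c + 5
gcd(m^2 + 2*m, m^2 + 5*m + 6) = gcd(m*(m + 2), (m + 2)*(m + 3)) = m + 2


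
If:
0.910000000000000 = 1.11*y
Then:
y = 0.82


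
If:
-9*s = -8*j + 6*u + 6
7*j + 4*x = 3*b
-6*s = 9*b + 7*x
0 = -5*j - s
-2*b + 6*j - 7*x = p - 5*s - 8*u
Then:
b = 169*x/27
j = 19*x/9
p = 806*x/9 - 8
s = -95*x/9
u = 1007*x/54 - 1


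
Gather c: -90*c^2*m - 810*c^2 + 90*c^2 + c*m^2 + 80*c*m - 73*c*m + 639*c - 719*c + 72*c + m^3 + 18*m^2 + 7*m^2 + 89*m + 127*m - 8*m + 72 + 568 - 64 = c^2*(-90*m - 720) + c*(m^2 + 7*m - 8) + m^3 + 25*m^2 + 208*m + 576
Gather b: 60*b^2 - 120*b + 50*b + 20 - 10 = 60*b^2 - 70*b + 10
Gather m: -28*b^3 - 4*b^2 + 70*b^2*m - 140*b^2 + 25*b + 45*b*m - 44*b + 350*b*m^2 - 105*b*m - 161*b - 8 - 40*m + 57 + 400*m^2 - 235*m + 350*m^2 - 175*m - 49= -28*b^3 - 144*b^2 - 180*b + m^2*(350*b + 750) + m*(70*b^2 - 60*b - 450)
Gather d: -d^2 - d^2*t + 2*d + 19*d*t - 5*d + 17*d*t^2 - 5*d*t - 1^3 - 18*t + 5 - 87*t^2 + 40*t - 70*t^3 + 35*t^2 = d^2*(-t - 1) + d*(17*t^2 + 14*t - 3) - 70*t^3 - 52*t^2 + 22*t + 4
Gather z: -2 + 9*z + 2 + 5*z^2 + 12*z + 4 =5*z^2 + 21*z + 4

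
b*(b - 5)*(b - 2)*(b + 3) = b^4 - 4*b^3 - 11*b^2 + 30*b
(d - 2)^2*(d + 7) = d^3 + 3*d^2 - 24*d + 28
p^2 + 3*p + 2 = (p + 1)*(p + 2)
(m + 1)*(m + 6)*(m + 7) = m^3 + 14*m^2 + 55*m + 42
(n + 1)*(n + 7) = n^2 + 8*n + 7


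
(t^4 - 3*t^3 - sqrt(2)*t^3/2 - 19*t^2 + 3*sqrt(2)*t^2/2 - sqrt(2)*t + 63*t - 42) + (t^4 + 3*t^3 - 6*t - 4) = 2*t^4 - sqrt(2)*t^3/2 - 19*t^2 + 3*sqrt(2)*t^2/2 - sqrt(2)*t + 57*t - 46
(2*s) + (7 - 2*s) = 7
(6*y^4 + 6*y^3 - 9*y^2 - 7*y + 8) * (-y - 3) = -6*y^5 - 24*y^4 - 9*y^3 + 34*y^2 + 13*y - 24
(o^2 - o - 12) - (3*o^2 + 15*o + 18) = -2*o^2 - 16*o - 30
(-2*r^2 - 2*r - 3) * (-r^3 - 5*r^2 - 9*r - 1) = 2*r^5 + 12*r^4 + 31*r^3 + 35*r^2 + 29*r + 3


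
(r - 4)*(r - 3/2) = r^2 - 11*r/2 + 6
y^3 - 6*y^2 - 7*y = y*(y - 7)*(y + 1)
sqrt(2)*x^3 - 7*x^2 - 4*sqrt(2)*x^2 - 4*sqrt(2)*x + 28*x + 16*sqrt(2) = (x - 4)*(x - 4*sqrt(2))*(sqrt(2)*x + 1)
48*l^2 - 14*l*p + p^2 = (-8*l + p)*(-6*l + p)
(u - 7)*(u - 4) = u^2 - 11*u + 28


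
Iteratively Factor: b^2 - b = (b)*(b - 1)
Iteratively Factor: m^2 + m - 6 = (m + 3)*(m - 2)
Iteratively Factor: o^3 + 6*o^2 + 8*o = (o + 4)*(o^2 + 2*o) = o*(o + 4)*(o + 2)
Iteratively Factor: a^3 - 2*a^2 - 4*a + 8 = (a - 2)*(a^2 - 4) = (a - 2)^2*(a + 2)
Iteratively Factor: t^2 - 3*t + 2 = (t - 1)*(t - 2)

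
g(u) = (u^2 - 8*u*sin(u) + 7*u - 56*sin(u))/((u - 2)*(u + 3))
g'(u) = (-8*u*cos(u) + 2*u - 8*sin(u) - 56*cos(u) + 7)/((u - 2)*(u + 3)) - (u^2 - 8*u*sin(u) + 7*u - 56*sin(u))/((u - 2)*(u + 3)^2) - (u^2 - 8*u*sin(u) + 7*u - 56*sin(u))/((u - 2)^2*(u + 3)) = 2*(-4*u^3*cos(u) + 4*u^2*sin(u) - 32*u^2*cos(u) - 3*u^2 + 56*u*sin(u) - 4*u*cos(u) - 6*u + 52*sin(u) + 168*cos(u) - 21)/(u^4 + 2*u^3 - 11*u^2 - 12*u + 36)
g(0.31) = 2.78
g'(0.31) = 9.84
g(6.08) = 2.72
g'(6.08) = -3.17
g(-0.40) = -2.87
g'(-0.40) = 6.21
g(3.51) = 6.83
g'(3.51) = 4.12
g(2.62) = -3.77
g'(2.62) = 28.27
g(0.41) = 3.80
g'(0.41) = 10.45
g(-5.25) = -1.30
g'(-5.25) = -1.83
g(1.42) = 21.31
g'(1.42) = 35.12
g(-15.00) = 0.38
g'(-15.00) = -0.27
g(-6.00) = -0.34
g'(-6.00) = -0.78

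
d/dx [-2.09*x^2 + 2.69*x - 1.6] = 2.69 - 4.18*x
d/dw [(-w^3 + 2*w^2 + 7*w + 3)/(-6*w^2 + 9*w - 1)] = (6*w^4 - 18*w^3 + 63*w^2 + 32*w - 34)/(36*w^4 - 108*w^3 + 93*w^2 - 18*w + 1)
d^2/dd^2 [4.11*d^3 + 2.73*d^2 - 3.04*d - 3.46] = 24.66*d + 5.46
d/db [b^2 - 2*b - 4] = 2*b - 2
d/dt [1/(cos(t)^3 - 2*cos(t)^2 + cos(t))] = (-sin(t)/cos(t)^2 + 3*tan(t))/(cos(t) - 1)^3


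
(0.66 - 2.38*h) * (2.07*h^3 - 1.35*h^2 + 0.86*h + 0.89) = -4.9266*h^4 + 4.5792*h^3 - 2.9378*h^2 - 1.5506*h + 0.5874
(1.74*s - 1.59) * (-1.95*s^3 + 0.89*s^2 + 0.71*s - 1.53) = -3.393*s^4 + 4.6491*s^3 - 0.1797*s^2 - 3.7911*s + 2.4327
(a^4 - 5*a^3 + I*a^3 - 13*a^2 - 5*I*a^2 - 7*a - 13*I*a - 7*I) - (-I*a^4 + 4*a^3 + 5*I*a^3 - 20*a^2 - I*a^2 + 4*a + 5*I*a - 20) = a^4 + I*a^4 - 9*a^3 - 4*I*a^3 + 7*a^2 - 4*I*a^2 - 11*a - 18*I*a + 20 - 7*I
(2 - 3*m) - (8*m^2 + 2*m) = -8*m^2 - 5*m + 2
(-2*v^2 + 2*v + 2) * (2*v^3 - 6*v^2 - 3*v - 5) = -4*v^5 + 16*v^4 - 2*v^3 - 8*v^2 - 16*v - 10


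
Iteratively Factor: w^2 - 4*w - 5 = (w - 5)*(w + 1)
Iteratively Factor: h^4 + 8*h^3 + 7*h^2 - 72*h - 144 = (h + 4)*(h^3 + 4*h^2 - 9*h - 36) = (h - 3)*(h + 4)*(h^2 + 7*h + 12) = (h - 3)*(h + 3)*(h + 4)*(h + 4)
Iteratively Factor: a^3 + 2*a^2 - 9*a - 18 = (a + 2)*(a^2 - 9) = (a + 2)*(a + 3)*(a - 3)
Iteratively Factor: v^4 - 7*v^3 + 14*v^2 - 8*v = (v - 2)*(v^3 - 5*v^2 + 4*v) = (v - 4)*(v - 2)*(v^2 - v) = v*(v - 4)*(v - 2)*(v - 1)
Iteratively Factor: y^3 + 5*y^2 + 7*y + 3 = (y + 1)*(y^2 + 4*y + 3) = (y + 1)*(y + 3)*(y + 1)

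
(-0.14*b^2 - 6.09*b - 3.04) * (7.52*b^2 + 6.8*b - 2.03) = -1.0528*b^4 - 46.7488*b^3 - 63.9886*b^2 - 8.3093*b + 6.1712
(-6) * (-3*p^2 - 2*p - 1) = 18*p^2 + 12*p + 6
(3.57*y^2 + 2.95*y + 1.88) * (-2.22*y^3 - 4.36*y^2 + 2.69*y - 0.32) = -7.9254*y^5 - 22.1142*y^4 - 7.4323*y^3 - 1.4037*y^2 + 4.1132*y - 0.6016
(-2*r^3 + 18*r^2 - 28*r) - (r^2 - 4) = -2*r^3 + 17*r^2 - 28*r + 4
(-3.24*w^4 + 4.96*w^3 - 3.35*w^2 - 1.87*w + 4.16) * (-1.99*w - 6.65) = 6.4476*w^5 + 11.6756*w^4 - 26.3175*w^3 + 25.9988*w^2 + 4.1571*w - 27.664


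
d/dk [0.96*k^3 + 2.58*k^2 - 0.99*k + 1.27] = 2.88*k^2 + 5.16*k - 0.99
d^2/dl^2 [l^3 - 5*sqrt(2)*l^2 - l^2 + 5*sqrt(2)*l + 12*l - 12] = 6*l - 10*sqrt(2) - 2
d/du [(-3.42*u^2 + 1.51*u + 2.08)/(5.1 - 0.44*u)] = (1.5048*u^2 - 34.884*u + 8.6162)/(0.1936*u^2 - 4.488*u + 26.01)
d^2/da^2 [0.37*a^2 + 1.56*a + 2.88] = 0.740000000000000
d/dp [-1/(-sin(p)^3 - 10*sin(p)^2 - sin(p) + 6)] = (-20*sin(p) + 3*cos(p)^2 - 4)*cos(p)/(sin(p)^3 + 10*sin(p)^2 + sin(p) - 6)^2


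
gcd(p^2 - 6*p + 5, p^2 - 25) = p - 5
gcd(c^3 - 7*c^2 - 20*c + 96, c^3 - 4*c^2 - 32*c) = c^2 - 4*c - 32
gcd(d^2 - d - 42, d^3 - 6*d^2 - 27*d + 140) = d - 7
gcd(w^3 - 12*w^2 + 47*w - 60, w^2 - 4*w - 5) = w - 5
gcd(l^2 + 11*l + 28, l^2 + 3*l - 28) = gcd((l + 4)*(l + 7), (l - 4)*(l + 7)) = l + 7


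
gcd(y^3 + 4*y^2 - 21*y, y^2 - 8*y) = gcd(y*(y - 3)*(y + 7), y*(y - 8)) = y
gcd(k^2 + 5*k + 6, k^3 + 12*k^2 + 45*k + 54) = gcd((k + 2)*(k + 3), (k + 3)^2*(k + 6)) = k + 3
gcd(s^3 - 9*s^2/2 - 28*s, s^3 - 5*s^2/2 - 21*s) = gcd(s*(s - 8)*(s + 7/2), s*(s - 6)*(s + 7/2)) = s^2 + 7*s/2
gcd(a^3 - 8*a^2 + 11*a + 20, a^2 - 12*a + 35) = a - 5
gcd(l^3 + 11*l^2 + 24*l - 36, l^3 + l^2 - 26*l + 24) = l^2 + 5*l - 6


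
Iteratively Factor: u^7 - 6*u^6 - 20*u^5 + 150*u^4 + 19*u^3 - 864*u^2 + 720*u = (u + 4)*(u^6 - 10*u^5 + 20*u^4 + 70*u^3 - 261*u^2 + 180*u) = (u - 1)*(u + 4)*(u^5 - 9*u^4 + 11*u^3 + 81*u^2 - 180*u) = (u - 3)*(u - 1)*(u + 4)*(u^4 - 6*u^3 - 7*u^2 + 60*u) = (u - 3)*(u - 1)*(u + 3)*(u + 4)*(u^3 - 9*u^2 + 20*u) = (u - 5)*(u - 3)*(u - 1)*(u + 3)*(u + 4)*(u^2 - 4*u) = (u - 5)*(u - 4)*(u - 3)*(u - 1)*(u + 3)*(u + 4)*(u)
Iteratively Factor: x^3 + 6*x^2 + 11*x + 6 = (x + 1)*(x^2 + 5*x + 6) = (x + 1)*(x + 3)*(x + 2)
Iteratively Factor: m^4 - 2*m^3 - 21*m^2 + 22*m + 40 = (m - 5)*(m^3 + 3*m^2 - 6*m - 8) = (m - 5)*(m + 4)*(m^2 - m - 2) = (m - 5)*(m - 2)*(m + 4)*(m + 1)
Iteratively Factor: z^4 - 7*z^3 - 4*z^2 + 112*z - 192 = (z - 4)*(z^3 - 3*z^2 - 16*z + 48) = (z - 4)*(z + 4)*(z^2 - 7*z + 12) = (z - 4)^2*(z + 4)*(z - 3)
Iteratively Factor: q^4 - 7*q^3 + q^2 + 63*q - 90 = (q + 3)*(q^3 - 10*q^2 + 31*q - 30) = (q - 3)*(q + 3)*(q^2 - 7*q + 10) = (q - 5)*(q - 3)*(q + 3)*(q - 2)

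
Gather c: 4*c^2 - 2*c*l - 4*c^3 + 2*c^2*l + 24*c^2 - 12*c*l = -4*c^3 + c^2*(2*l + 28) - 14*c*l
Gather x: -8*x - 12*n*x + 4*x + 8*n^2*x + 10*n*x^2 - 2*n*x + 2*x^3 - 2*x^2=2*x^3 + x^2*(10*n - 2) + x*(8*n^2 - 14*n - 4)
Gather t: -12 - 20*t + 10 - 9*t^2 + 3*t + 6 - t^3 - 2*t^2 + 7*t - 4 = -t^3 - 11*t^2 - 10*t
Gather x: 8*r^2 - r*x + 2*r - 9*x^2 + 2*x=8*r^2 + 2*r - 9*x^2 + x*(2 - r)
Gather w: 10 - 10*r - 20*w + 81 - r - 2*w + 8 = -11*r - 22*w + 99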